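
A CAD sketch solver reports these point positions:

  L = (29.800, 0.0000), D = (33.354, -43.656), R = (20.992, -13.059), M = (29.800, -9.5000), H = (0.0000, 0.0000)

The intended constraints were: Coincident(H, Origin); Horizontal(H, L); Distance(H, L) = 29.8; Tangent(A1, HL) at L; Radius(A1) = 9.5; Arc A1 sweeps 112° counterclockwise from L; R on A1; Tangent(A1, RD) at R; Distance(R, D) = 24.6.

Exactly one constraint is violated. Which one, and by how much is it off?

Distance(R, D) = 24.6 — off by 8.40.

H = (0.00, 0.00) ✓; H.y = 0.00, L.y = 0.00 ✓; |HL| = 29.80 ✓; ∠(ML, LH) = 90.00° ✓; |ML| = 9.500 ✓; bearing(M→R) − bearing(M→L) = 112.0° ✓; |MR| = 9.500 ✓; ∠(MR, RD) = 90.00° ✓; |RD| = 33.00 ✗.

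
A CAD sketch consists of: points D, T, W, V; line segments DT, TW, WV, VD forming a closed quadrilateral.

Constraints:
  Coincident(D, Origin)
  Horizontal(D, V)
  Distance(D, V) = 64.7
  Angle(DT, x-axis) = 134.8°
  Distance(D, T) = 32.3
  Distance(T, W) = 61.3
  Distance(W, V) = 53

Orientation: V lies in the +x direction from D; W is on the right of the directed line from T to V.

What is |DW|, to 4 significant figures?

29.17

Checks: |TW| = 61.30 ✓; |WV| = 53.00 ✓.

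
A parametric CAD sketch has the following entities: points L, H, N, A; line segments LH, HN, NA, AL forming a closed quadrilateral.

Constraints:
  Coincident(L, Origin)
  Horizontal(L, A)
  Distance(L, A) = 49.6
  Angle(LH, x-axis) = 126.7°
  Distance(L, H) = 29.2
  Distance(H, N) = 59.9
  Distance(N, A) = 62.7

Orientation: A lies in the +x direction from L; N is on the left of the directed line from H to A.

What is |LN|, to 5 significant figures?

66.874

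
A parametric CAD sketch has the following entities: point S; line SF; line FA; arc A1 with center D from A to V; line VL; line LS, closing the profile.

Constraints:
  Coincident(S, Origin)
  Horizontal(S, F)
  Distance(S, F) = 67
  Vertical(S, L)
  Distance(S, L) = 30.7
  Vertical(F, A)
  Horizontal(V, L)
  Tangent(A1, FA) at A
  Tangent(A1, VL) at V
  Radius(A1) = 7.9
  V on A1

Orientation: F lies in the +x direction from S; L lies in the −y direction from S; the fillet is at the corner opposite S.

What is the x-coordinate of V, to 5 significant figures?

59.100

S is at the origin; SF is horizontal with |SF| = 67.0 and F on the +x side, so F = (67.000, 0.0000). SL is vertical with |SL| = 30.7 and L on the −y side, so L = (0.0000, -30.700). The virtual corner opposite S is at (67.000, -30.700). The tangent condition forces DA to be normal to FA and since A1 is tangent to VL there, DV ⟂ VL, with radius 7.9, so the center D sits 7.9 in from both sides at D = (59.100, -22.800). That places the tangent points at A = (67.000, -22.800) on FA and V = (59.100, -30.700) on VL. So V.x = 59.100.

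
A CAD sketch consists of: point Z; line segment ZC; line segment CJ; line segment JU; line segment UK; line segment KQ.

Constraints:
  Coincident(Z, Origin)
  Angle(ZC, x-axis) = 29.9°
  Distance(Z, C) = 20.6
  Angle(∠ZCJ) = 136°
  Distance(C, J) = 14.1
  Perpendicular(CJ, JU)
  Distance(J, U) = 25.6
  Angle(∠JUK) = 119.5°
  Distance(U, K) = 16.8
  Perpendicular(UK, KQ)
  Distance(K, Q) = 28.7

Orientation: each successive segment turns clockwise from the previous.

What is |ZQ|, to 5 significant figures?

5.4189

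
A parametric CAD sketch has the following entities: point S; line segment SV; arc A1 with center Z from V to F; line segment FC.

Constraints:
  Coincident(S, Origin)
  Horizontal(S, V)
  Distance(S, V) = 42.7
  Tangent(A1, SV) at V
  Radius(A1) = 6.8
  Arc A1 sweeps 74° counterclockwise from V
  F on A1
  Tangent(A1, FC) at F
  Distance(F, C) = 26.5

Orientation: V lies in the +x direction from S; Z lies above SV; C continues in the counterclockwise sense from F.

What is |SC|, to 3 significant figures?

64.2

On A1, V sits at bearing -90° from Z; a 74° counterclockwise sweep puts F at bearing -16°, so F = Z + 6.8·(cos -16°, sin -16°) = (49.2, 4.93). A1 meets FC tangentially, so ZF is at right angles to FC, so FC runs along (−sin -16°, cos -16°); with |FC| = 26.5, C = (56.5, 30.4). Then |SC| = |C − S| = 64.2.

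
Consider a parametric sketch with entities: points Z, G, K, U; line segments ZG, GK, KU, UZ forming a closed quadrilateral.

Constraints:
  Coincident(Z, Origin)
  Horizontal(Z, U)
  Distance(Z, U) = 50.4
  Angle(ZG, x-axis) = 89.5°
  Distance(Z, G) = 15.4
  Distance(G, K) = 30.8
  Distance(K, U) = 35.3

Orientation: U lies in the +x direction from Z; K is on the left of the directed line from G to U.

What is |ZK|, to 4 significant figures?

39.62

Checks: |GK| = 30.80 ✓; |KU| = 35.30 ✓.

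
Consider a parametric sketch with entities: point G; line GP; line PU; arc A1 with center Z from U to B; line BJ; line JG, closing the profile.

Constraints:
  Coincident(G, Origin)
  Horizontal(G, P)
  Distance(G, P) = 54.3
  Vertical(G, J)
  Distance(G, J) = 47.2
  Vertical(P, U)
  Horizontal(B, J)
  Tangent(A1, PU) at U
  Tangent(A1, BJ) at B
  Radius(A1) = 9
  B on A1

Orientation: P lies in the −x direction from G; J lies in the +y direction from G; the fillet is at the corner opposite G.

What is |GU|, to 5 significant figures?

66.391

G is at the origin; GP is horizontal with |GP| = 54.3 and P on the −x side, so P = (-54.300, 0.0000). G and J share the same x with |GJ| = 47.2 and J on the +y side, so J = (0.0000, 47.200). The virtual corner opposite G is at (-54.300, 47.200). Tangency of A1 to PU means the radius ZU is perpendicular to PU and A1 meets BJ tangentially, so ZB is at right angles to BJ, with radius 9.0, so the center Z sits 9.0 in from both sides at Z = (-45.300, 38.200). That places the tangent points at U = (-54.300, 38.200) on PU and B = (-45.300, 47.200) on BJ. Then |GU| = |U − G| = 66.391.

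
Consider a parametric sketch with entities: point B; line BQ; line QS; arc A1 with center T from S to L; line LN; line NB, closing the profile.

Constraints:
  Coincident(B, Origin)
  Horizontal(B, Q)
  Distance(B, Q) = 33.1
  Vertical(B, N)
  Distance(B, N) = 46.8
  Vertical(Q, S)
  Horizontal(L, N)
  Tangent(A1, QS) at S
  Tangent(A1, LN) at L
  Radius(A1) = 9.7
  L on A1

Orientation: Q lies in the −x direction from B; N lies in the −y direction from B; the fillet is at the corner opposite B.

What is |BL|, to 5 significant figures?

52.324

The virtual corner opposite B is at (-33.100, -46.800). A1 meets QS tangentially, so TS is at right angles to QS and the tangent condition forces TL to be normal to LN, with radius 9.7, so the center T sits 9.7 in from both sides at T = (-23.400, -37.100). That places the tangent points at S = (-33.100, -37.100) on QS and L = (-23.400, -46.800) on LN. Then |BL| = |L − B| = 52.324.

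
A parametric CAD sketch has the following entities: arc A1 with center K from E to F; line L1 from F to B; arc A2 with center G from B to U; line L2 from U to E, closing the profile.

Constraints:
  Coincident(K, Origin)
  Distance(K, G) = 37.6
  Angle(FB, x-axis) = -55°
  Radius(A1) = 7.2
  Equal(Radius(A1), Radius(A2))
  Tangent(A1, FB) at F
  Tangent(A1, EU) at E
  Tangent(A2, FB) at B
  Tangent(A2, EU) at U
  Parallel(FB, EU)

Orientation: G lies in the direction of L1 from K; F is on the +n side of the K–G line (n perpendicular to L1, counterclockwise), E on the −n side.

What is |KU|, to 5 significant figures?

38.283

Tangency of A1 to both parallel lines with radius 7.2 puts F and E at K ± 7.2·n: F = (5.8979, 4.1298), E = (-5.8979, -4.1298). Equal radii place B and U the same way about G: B = G + 7.2·n = (27.464, -26.670), U = G − 7.2·n = (15.669, -34.930). Then |KU| = |U − K| = 38.283.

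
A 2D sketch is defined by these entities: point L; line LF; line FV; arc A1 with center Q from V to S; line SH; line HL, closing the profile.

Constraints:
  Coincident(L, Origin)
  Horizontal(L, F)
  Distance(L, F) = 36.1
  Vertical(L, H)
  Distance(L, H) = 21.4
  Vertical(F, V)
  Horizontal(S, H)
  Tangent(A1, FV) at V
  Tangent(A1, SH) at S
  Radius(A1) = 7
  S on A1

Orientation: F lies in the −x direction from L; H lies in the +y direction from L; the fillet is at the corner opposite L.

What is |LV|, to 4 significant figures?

38.87

L is at the origin; L and F share the same y with |LF| = 36.1 and F on the −x side, so F = (-36.10, 0.000). LH is vertical with |LH| = 21.4 and H on the +y side, so H = (0.000, 21.40). The virtual corner opposite L is at (-36.10, 21.40). Tangency of A1 to FV means the radius QV is perpendicular to FV and tangency of A1 to SH means the radius QS is perpendicular to SH, with radius 7.0, so the center Q sits 7.0 in from both sides at Q = (-29.10, 14.40). That places the tangent points at V = (-36.10, 14.40) on FV and S = (-29.10, 21.40) on SH. Then |LV| = |V − L| = 38.87.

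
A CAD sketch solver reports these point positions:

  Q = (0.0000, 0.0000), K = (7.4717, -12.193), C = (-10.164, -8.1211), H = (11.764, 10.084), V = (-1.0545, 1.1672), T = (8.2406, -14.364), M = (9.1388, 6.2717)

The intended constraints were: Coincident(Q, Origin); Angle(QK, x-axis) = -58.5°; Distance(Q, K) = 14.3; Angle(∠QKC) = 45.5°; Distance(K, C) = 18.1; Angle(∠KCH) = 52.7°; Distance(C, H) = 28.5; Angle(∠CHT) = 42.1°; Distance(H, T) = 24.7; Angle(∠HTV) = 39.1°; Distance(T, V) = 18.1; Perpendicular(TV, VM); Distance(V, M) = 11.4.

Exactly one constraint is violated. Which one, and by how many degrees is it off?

Perpendicular(TV, VM) — off by 4.30°.

Q = (0.00, 0.00) ✓; QK at -58.50° ✓; |QK| = 14.30 ✓; ∠QKC = 45.50° ✓; |KC| = 18.10 ✓; ∠KCH = 52.70° ✓; |CH| = 28.50 ✓; ∠CHT = 42.10° ✓; |HT| = 24.70 ✓; ∠HTV = 39.10° ✓; |TV| = 18.10 ✓; ∠(TV, VM) = 94.30° ✗; |VM| = 11.40 ✓.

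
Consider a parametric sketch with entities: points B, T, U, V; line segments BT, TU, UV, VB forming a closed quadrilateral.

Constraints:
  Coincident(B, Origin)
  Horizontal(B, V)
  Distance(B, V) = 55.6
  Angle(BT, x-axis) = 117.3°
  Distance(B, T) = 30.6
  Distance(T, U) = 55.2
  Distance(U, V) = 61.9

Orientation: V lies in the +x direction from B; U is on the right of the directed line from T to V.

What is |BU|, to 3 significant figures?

26.3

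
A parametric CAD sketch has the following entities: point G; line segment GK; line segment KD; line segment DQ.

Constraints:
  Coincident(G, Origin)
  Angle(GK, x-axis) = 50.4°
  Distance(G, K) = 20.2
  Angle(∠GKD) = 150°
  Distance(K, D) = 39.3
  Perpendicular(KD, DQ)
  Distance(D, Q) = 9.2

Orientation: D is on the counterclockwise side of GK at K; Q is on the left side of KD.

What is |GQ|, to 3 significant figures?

56.8

G is at the origin; GK runs at 50.4° with length 20.2, so K = 20.2·(cos 50.4°, sin 50.4°) = (12.9, 15.6). ∠GKD = 150.0°, so KD runs at 50.4° + (180° − 150.0°) = 80.4° from the x-axis; with |KD| = 39.3, D = K + 39.3·(cos 80.4°, sin 80.4°) = (19.4, 54.3). KD is perpendicular to DQ; with |DQ| = 9.2 on the left of KD, Q = D + 9.2·(-0.986, 0.167) = (10.4, 55.8). Then |GQ| = |Q − G| = 56.8.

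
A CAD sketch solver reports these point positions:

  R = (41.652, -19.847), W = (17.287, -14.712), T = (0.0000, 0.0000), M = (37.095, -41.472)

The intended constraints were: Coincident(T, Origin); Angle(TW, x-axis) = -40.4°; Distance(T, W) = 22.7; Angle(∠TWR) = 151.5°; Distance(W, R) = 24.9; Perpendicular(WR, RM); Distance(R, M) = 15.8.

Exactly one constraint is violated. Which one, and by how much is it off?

Distance(R, M) = 15.8 — off by 6.30.

T = (0.00, 0.00) ✓; TW at -40.40° ✓; |TW| = 22.70 ✓; ∠TWR = 151.5° ✓; |WR| = 24.90 ✓; ∠(WR, RM) = 90.00° ✓; |RM| = 22.10 ✗.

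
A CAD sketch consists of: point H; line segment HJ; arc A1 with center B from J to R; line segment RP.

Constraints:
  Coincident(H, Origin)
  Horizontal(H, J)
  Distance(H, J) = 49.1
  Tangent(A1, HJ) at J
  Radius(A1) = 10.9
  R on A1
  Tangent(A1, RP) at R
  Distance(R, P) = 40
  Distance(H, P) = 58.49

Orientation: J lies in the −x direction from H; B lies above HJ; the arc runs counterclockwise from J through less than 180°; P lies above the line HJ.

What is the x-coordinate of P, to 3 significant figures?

-32.3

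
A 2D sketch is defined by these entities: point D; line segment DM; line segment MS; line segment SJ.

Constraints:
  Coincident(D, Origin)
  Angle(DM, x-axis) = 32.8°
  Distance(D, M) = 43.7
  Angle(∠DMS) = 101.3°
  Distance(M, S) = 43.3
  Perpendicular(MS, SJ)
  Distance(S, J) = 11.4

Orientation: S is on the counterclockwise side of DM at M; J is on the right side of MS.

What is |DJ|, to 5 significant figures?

75.054

D is at the origin; DM runs at 32.8° with length 43.7, so M = 43.7·(cos 32.8°, sin 32.8°) = (36.733, 23.673). ∠DMS = 101.3°, so MS runs at 32.8° + (180° − 101.3°) = 111.50° from the x-axis; with |MS| = 43.3, S = M + 43.3·(cos 111.50°, sin 111.50°) = (20.863, 63.960). MS is perpendicular to SJ; with |SJ| = 11.4 on the right of MS, J = S + 11.4·(0.93042, 0.36650) = (31.470, 68.138). Then |DJ| = |J − D| = 75.054.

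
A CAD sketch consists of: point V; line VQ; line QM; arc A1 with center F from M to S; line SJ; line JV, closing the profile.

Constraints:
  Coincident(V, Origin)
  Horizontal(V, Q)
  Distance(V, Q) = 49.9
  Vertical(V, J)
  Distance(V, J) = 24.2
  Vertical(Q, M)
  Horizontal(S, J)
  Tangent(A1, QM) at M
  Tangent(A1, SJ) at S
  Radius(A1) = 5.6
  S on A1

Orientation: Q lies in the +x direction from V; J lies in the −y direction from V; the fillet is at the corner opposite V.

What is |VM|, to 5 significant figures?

53.254

V is at the origin; VQ is horizontal with |VQ| = 49.9 and Q on the +x side, so Q = (49.900, 0.0000). V and J share the same x with |VJ| = 24.2 and J on the −y side, so J = (0.0000, -24.200). The virtual corner opposite V is at (49.900, -24.200). The tangent condition forces FM to be normal to QM and since A1 is tangent to SJ there, FS ⟂ SJ, with radius 5.6, so the center F sits 5.6 in from both sides at F = (44.300, -18.600). That places the tangent points at M = (49.900, -18.600) on QM and S = (44.300, -24.200) on SJ. Then |VM| = |M − V| = 53.254.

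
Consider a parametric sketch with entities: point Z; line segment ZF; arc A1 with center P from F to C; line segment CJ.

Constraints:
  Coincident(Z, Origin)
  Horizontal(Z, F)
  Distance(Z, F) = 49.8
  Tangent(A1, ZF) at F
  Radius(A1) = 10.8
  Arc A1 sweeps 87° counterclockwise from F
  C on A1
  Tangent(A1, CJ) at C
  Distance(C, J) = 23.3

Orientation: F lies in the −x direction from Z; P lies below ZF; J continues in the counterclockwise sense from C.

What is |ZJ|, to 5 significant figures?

70.301

Z is at the origin; Z and F share the same y with |ZF| = 49.8 and F on the −x side, so F = (-49.800, 0.0000). Since A1 is tangent to ZF there, PF ⟂ ZF, so P = F + (0, -10.8) = (-49.800, -10.800). On A1, F sits at bearing 90° from P; an 87° counterclockwise sweep puts C at bearing 177°, so C = P + 10.8·(cos 177°, sin 177°) = (-60.585, -10.235). Since A1 is tangent to CJ there, PC ⟂ CJ, so CJ runs along (−sin 177°, cos 177°); with |CJ| = 23.3, J = (-61.805, -33.503). Then |ZJ| = |J − Z| = 70.301.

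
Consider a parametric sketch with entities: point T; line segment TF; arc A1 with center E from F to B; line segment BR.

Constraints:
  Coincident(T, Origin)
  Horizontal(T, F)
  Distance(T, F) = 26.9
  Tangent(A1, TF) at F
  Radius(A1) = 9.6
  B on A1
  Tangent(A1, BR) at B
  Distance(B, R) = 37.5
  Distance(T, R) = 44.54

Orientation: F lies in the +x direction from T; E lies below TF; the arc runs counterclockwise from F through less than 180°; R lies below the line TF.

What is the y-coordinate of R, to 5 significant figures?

-43.704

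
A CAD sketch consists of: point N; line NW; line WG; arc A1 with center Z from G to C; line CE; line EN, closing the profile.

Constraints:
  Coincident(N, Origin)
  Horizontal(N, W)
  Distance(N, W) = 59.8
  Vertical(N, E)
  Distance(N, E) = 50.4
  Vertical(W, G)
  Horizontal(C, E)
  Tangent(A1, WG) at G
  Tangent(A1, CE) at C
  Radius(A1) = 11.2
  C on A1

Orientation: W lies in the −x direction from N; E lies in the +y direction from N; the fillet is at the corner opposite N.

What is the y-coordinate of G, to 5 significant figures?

39.200

The virtual corner opposite N is at (-59.800, 50.400). Since A1 is tangent to WG there, ZG ⟂ WG and since A1 is tangent to CE there, ZC ⟂ CE, with radius 11.2, so the center Z sits 11.2 in from both sides at Z = (-48.600, 39.200). That places the tangent points at G = (-59.800, 39.200) on WG and C = (-48.600, 50.400) on CE. So G.y = 39.200.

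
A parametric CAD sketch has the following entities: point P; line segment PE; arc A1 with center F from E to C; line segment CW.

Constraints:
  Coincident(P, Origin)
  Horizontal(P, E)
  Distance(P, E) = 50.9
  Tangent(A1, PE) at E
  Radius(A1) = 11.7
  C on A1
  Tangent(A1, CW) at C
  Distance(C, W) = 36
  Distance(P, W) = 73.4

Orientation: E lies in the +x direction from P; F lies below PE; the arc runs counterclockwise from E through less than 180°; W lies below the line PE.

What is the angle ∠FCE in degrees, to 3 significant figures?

33.4°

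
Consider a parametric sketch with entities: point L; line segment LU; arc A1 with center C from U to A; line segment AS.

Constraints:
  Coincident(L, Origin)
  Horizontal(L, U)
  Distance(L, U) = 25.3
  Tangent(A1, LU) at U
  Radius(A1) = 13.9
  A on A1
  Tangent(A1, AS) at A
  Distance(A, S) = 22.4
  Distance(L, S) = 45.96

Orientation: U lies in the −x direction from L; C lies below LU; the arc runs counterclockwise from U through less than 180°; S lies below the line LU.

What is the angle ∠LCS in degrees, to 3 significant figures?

113°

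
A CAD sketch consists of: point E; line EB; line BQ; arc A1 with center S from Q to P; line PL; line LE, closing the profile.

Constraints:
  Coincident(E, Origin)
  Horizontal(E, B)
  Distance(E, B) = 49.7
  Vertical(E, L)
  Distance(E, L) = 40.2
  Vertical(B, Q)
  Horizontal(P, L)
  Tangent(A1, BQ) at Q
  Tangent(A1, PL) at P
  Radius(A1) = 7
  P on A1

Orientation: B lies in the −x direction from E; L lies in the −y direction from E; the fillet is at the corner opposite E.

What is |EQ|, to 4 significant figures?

59.77

E is at the origin; EB is horizontal with |EB| = 49.7 and B on the −x side, so B = (-49.70, 0.000). E and L share the same x with |EL| = 40.2 and L on the −y side, so L = (0.000, -40.20). The virtual corner opposite E is at (-49.70, -40.20). The tangent condition forces SQ to be normal to BQ and tangency of A1 to PL means the radius SP is perpendicular to PL, with radius 7.0, so the center S sits 7.0 in from both sides at S = (-42.70, -33.20). That places the tangent points at Q = (-49.70, -33.20) on BQ and P = (-42.70, -40.20) on PL. Then |EQ| = |Q − E| = 59.77.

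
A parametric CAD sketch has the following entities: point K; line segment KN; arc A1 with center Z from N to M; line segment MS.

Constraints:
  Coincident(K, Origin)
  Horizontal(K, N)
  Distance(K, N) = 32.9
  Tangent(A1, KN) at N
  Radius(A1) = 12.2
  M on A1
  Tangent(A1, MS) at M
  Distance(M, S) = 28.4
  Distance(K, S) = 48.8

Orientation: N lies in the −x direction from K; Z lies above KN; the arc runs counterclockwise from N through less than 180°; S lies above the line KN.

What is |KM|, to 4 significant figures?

25.04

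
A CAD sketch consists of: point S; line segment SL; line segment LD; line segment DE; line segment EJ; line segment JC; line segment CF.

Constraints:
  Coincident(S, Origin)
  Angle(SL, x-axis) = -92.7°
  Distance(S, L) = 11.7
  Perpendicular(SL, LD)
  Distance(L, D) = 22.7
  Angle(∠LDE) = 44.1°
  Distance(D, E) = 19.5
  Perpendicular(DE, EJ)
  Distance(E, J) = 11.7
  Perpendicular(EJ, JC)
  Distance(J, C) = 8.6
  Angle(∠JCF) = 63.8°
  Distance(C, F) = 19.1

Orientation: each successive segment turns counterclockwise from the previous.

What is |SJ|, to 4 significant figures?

6.555

S is at the origin; SL runs at -92.7° with length 11.7, so L = (-0.5511, -11.69). SL is perpendicular to LD, so LD runs at -2.700°; with |LD| = 22.7, D = (22.12, -12.76). ∠LDE = 44.1° gives DE at 133.2° from the x-axis; with |DE| = 19.5, E = (8.775, 1.459). DE ⟂ EJ, so EJ runs at -136.8°; with |EJ| = 11.7, J = (0.2461, -6.551). Then |SJ| = |J − S| = 6.555.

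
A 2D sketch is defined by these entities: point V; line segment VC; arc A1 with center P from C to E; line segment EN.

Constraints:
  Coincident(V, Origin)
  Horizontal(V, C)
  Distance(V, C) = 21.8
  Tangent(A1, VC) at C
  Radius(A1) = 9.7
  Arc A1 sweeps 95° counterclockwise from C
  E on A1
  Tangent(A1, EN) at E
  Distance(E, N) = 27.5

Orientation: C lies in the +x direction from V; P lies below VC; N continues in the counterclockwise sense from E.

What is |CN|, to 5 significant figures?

38.630

V is at the origin; V and C share the same y with |VC| = 21.8 and C on the +x side, so C = (21.800, 0.0000). The tangent condition forces PC to be normal to VC, so P = C + (0, -9.7) = (21.800, -9.7000). On A1, C sits at bearing 90° from P; a 95° counterclockwise sweep puts E at bearing 185°, so E = P + 9.7·(cos 185°, sin 185°) = (12.137, -10.545). The tangent condition forces PE to be normal to EN, so EN runs along (−sin 185°, cos 185°); with |EN| = 27.5, N = (14.534, -37.941). Then |CN| = |N − C| = 38.630.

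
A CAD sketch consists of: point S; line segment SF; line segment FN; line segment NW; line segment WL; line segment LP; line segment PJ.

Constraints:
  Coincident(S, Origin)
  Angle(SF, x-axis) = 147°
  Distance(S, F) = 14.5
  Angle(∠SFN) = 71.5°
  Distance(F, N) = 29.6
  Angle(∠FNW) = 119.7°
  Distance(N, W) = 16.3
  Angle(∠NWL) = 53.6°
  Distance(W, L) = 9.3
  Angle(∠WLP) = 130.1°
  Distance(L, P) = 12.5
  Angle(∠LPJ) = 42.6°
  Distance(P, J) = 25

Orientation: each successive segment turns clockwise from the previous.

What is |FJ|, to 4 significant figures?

46.63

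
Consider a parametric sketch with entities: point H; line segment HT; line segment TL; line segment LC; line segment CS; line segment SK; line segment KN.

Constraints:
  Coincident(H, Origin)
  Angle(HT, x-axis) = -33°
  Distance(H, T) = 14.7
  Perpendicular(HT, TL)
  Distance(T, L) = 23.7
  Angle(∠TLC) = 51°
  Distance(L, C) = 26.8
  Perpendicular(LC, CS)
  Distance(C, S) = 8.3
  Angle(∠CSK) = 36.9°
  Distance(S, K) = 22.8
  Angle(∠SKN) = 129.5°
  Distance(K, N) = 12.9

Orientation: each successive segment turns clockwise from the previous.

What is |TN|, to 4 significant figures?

40.91

∠CSK = 36.9° gives SK at -125.1° from the x-axis; with |SK| = 22.8, K = (-14.08, -18.48). ∠SKN = 129.5° gives KN at -175.6° from the x-axis; with |KN| = 12.9, N = (-26.94, -19.47). Then |TN| = |N − T| = 40.91.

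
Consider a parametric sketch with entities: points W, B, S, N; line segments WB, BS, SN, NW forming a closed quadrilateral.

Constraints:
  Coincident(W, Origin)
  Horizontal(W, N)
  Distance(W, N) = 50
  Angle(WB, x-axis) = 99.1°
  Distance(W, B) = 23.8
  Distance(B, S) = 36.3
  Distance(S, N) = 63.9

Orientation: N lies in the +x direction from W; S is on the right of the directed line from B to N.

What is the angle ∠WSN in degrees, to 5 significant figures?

31.737°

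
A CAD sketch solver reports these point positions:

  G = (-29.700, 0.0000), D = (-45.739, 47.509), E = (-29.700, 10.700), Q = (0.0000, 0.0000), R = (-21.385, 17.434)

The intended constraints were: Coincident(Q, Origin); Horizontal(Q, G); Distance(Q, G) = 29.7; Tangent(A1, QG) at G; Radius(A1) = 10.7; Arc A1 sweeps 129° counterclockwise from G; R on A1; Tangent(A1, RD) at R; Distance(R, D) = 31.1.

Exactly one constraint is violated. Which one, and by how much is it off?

Distance(R, D) = 31.1 — off by 7.60.

Q = (0.00, 0.00) ✓; Q.y = 0.00, G.y = 0.00 ✓; |QG| = 29.70 ✓; ∠(EG, GQ) = 90.00° ✓; |EG| = 10.70 ✓; bearing(E→R) − bearing(E→G) = 129.0° ✓; |ER| = 10.70 ✓; ∠(ER, RD) = 90.00° ✓; |RD| = 38.70 ✗.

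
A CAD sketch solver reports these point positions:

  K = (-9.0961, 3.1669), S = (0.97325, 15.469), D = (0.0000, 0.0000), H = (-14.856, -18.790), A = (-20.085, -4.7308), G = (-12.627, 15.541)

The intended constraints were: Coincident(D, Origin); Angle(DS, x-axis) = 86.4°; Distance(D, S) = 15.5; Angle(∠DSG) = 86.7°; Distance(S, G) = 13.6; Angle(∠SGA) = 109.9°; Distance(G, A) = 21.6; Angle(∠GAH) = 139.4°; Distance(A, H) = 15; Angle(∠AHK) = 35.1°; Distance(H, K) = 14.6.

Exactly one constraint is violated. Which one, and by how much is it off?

Distance(H, K) = 14.6 — off by 8.10.

D = (0.00, 0.00) ✓; DS at 86.40° ✓; |DS| = 15.50 ✓; ∠DSG = 86.70° ✓; |SG| = 13.60 ✓; ∠SGA = 109.9° ✓; |GA| = 21.60 ✓; ∠GAH = 139.4° ✓; |AH| = 15.00 ✓; ∠AHK = 35.10° ✓; |HK| = 22.70 ✗.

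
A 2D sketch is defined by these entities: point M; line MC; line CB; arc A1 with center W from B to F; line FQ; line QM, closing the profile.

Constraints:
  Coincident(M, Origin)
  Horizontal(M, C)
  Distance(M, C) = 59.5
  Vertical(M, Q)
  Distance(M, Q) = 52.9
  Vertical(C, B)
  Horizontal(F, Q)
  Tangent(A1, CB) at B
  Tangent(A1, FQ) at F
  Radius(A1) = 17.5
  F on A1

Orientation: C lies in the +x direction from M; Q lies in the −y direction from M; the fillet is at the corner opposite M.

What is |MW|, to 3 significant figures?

54.9

M is at the origin; M and C share the same y with |MC| = 59.5 and C on the +x side, so C = (59.5, 0.00). MQ is vertical with |MQ| = 52.9 and Q on the −y side, so Q = (0.00, -52.9). The virtual corner opposite M is at (59.5, -52.9). The tangent condition forces WB to be normal to CB and tangency of A1 to FQ means the radius WF is perpendicular to FQ, with radius 17.5, so the center W sits 17.5 in from both sides at W = (42.0, -35.4). Then |MW| = |W − M| = 54.9.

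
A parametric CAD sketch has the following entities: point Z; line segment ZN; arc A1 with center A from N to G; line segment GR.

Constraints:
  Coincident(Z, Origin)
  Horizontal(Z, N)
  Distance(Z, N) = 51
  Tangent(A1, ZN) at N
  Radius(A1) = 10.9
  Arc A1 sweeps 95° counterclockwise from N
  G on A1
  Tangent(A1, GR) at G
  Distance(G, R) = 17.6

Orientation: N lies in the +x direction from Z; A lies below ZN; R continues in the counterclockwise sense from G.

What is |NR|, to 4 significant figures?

30.83

Z is at the origin; Z and N share the same y with |ZN| = 51.0 and N on the +x side, so N = (51.00, 0.000). Since A1 is tangent to ZN there, AN ⟂ ZN, so A = N + (0, -10.9) = (51.00, -10.90). On A1, N sits at bearing 90° from A; a 95° counterclockwise sweep puts G at bearing 185°, so G = A + 10.9·(cos 185°, sin 185°) = (40.14, -11.85). Since A1 is tangent to GR there, AG ⟂ GR, so GR runs along (−sin 185°, cos 185°); with |GR| = 17.6, R = (41.68, -29.38). Then |NR| = |R − N| = 30.83.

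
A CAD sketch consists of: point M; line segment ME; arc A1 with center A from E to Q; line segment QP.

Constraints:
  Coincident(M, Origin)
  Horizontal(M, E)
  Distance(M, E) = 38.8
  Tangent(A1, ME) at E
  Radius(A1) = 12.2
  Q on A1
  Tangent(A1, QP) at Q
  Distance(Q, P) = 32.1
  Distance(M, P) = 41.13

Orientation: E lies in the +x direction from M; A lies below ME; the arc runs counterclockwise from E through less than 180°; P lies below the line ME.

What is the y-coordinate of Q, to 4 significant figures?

-7.873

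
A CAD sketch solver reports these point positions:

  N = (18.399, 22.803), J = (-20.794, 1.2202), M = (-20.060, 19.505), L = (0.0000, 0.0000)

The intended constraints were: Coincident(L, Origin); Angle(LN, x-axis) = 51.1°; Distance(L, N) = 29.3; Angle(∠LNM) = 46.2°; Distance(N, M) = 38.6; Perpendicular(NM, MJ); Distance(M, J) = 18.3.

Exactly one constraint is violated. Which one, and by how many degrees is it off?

Perpendicular(NM, MJ) — off by 7.20°.

L = (0.00, 0.00) ✓; LN at 51.10° ✓; |LN| = 29.30 ✓; ∠LNM = 46.20° ✓; |NM| = 38.60 ✓; ∠(NM, MJ) = 82.80° ✗; |MJ| = 18.30 ✓.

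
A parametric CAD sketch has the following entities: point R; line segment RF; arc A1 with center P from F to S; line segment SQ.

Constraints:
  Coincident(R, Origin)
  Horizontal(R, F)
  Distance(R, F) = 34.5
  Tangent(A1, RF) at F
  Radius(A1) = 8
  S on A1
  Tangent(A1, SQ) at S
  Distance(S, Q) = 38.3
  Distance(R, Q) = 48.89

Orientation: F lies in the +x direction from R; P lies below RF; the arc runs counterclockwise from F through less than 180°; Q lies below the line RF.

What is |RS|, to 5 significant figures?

27.436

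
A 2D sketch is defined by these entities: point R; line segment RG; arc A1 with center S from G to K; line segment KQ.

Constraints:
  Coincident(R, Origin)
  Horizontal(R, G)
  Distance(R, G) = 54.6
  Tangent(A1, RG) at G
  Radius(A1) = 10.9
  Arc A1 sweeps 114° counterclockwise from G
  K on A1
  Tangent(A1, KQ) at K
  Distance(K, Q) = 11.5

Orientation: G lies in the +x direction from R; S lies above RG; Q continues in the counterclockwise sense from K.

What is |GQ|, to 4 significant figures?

26.37

R is at the origin; RG is horizontal with |RG| = 54.6 and G on the +x side, so G = (54.60, 0.000). Since A1 is tangent to RG there, SG ⟂ RG, so S = G + (0, 10.9) = (54.60, 10.90). On A1, G sits at bearing -90° from S; a 114° counterclockwise sweep puts K at bearing 24°, so K = S + 10.9·(cos 24°, sin 24°) = (64.56, 15.33). A1 meets KQ tangentially, so SK is at right angles to KQ, so KQ runs along (−sin 24°, cos 24°); with |KQ| = 11.5, Q = (59.88, 25.84). Then |GQ| = |Q − G| = 26.37.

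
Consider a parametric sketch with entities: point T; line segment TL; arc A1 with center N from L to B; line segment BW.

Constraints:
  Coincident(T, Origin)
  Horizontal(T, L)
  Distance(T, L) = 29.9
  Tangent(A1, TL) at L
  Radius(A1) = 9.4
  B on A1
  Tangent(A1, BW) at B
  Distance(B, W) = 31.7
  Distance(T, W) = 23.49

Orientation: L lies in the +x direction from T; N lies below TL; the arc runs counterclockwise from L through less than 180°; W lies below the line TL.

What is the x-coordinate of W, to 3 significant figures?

-0.0119

Checks: |NB| = 9.400 ✓; ∠(NB, BW) = 90.00° ✓; |BW| = 31.70 ✓; |TW| = 23.49 ✓.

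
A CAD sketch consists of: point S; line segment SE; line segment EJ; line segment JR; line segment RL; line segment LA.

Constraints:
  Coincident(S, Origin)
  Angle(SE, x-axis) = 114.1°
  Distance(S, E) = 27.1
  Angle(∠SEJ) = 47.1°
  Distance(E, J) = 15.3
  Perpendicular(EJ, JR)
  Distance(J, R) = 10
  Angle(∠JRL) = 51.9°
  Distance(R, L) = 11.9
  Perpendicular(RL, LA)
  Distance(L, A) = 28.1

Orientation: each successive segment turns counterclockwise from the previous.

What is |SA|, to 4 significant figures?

39.60

S is at the origin; SE runs at 114.1° with length 27.1, so E = (-11.07, 24.74). ∠SEJ = 47.1° gives EJ at -113.0° from the x-axis; with |EJ| = 15.3, J = (-17.04, 10.65). EJ ⟂ JR, so JR runs at -23.00°; with |JR| = 10.0, R = (-7.839, 6.747). ∠JRL = 51.9° gives RL at 105.1° from the x-axis; with |RL| = 11.9, L = (-10.94, 18.24). The perpendicularity gives LA at right angles to RL, so LA runs at -164.9°; with |LA| = 28.1, A = (-38.07, 10.92). Then |SA| = |A − S| = 39.60.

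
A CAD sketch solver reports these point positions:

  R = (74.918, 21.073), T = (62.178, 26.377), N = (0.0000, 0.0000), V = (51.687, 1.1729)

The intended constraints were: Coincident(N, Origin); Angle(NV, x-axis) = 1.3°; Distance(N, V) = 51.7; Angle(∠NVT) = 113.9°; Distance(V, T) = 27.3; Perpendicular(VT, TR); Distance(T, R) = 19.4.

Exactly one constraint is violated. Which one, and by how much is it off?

Distance(T, R) = 19.4 — off by 5.60.

N = (0.00, 0.00) ✓; NV at 1.300° ✓; |NV| = 51.70 ✓; ∠NVT = 113.9° ✓; |VT| = 27.30 ✓; ∠(VT, TR) = 90.00° ✓; |TR| = 13.80 ✗.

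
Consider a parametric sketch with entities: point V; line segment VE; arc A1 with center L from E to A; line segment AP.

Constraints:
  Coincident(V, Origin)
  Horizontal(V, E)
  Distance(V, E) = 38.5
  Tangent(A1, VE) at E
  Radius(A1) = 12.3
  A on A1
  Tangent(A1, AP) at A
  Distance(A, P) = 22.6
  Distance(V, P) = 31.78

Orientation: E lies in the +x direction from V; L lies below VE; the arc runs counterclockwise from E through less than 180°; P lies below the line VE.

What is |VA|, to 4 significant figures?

28.36

Checks: ∠(LE, EV) = 90.00° ✓; |LE| = 12.30 ✓; |LA| = 12.30 ✓; ∠(LA, AP) = 90.00° ✓; |AP| = 22.60 ✓; |VP| = 31.78 ✓.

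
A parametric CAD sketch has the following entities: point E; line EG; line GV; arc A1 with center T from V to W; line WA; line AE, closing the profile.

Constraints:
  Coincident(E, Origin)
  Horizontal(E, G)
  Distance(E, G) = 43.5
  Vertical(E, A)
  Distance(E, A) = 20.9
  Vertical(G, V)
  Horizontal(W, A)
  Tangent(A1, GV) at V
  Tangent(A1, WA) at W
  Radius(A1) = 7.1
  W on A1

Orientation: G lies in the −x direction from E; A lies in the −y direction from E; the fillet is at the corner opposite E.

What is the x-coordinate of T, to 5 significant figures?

-36.400

E is at the origin; E and G share the same y with |EG| = 43.5 and G on the −x side, so G = (-43.500, 0.0000). E and A share the same x with |EA| = 20.9 and A on the −y side, so A = (0.0000, -20.900). The virtual corner opposite E is at (-43.500, -20.900). Tangency of A1 to GV means the radius TV is perpendicular to GV and A1 meets WA tangentially, so TW is at right angles to WA, with radius 7.1, so the center T sits 7.1 in from both sides at T = (-36.400, -13.800). So T.x = -36.400.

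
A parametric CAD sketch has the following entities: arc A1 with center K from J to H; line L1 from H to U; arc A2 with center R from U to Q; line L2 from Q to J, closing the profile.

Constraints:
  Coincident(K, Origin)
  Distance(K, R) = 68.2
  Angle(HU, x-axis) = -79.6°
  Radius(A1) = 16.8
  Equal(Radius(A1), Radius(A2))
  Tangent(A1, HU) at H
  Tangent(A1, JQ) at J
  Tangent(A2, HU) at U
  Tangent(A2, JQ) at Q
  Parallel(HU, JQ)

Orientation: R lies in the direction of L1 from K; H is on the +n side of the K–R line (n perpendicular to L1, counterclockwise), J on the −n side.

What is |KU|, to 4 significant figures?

70.24

Tangency of A1 to both parallel lines with radius 16.8 puts H and J at K ± 16.8·n: H = (16.52, 3.033), J = (-16.52, -3.033). Equal radii place U and Q the same way about R: U = R + 16.8·n = (28.84, -64.05), Q = R − 16.8·n = (-4.213, -70.11). Then |KU| = |U − K| = 70.24.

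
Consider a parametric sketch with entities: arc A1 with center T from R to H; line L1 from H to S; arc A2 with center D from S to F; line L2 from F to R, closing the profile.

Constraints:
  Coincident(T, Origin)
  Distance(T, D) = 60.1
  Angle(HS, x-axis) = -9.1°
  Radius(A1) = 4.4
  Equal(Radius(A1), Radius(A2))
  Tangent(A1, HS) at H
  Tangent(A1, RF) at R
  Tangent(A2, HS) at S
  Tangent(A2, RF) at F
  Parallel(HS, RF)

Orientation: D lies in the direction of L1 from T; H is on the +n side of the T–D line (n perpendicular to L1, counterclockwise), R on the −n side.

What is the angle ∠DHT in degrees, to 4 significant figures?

85.81°

T is at the origin and D lies 60.1 along u from T, so D = 60.1·u = (59.34, -9.505). Tangency of A1 to both parallel lines with radius 4.4 puts H and R at T ± 4.4·n: H = (0.6959, 4.345), R = (-0.6959, -4.345). Then cos ∠DHT = HD·HT / (|HD||HT|), giving 85.81°.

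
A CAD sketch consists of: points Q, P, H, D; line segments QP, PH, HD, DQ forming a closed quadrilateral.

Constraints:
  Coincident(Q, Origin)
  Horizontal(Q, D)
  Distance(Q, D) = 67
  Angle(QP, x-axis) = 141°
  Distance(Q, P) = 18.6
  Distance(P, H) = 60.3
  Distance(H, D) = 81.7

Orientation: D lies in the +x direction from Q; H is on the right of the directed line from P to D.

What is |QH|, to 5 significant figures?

46.824

Q is at the origin; Q and D share the same y with |QD| = 67.0 and D in +x, so D = (67.0, 0). QP runs at 141.0° with |QP| = 18.6, so P = (-14.455, 11.705). H is determined by |PH| = 60.3 and |HD| = 81.7 together: it lies at the intersection of circle(P, 60.3) and circle(D, 81.7). With |PD| = 82.292, the foot of the radical line on PD is 22.682 from P and the perpendicular offset is √(60.3² − 22.682²) = 55.871. Taking the right-of-PD solution: H = (0.049419, -46.824).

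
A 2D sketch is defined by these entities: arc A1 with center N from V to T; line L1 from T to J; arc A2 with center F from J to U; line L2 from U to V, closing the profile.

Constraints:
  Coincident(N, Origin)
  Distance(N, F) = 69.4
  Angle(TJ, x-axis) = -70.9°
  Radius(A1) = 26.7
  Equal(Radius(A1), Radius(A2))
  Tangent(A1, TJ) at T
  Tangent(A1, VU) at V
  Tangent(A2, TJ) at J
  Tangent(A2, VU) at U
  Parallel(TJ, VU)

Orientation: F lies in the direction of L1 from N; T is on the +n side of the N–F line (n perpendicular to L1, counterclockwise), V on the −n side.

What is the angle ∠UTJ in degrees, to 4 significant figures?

37.58°

The slot axis is L1's direction at -70.9°, so u = (cos -70.9°, sin -70.9°) = (0.3272, -0.9449) and n = (−sin -70.9°, cos -70.9°) = (0.9449, 0.3272). N is at the origin and F lies 69.4 along u from N, so F = 69.4·u = (22.71, -65.58). Tangency of A1 to both parallel lines with radius 26.7 puts T and V at N ± 26.7·n: T = (25.23, 8.737), V = (-25.23, -8.737). Equal radii place J and U the same way about F: J = F + 26.7·n = (47.94, -56.84), U = F − 26.7·n = (-2.521, -74.32). Then cos ∠UTJ = TU·TJ / (|TU||TJ|), giving 37.58°.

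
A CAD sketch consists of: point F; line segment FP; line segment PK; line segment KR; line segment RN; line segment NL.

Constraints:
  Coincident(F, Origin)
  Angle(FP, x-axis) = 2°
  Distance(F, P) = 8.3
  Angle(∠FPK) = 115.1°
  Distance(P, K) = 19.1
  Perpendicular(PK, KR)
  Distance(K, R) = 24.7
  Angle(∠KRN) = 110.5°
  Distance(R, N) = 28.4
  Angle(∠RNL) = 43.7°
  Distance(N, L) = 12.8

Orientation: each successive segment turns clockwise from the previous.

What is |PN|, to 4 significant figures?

35.45

PK ⟂ KR, so KR runs at -152.9°; with |KR| = 24.7, R = (-4.992, -27.97). ∠KRN = 110.5° gives RN at 137.6° from the x-axis; with |RN| = 28.4, N = (-25.96, -8.815). Then |PN| = |N − P| = 35.45.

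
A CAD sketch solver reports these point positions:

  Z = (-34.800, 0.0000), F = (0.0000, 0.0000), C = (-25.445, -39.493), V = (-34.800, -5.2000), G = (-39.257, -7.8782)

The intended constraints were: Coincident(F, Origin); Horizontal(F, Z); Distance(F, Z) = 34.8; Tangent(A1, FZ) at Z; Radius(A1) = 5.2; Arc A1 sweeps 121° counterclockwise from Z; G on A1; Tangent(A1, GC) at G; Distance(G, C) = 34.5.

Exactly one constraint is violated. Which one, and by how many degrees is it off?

Tangent(A1, GC) at G — off by 7.40°.

F = (0.00, 0.00) ✓; F.y = 0.00, Z.y = 0.00 ✓; |FZ| = 34.80 ✓; ∠(VZ, ZF) = 90.00° ✓; |VZ| = 5.200 ✓; bearing(V→G) − bearing(V→Z) = 121.0° ✓; |VG| = 5.200 ✓; ∠(VG, GC) = 97.40° ✗; |GC| = 34.50 ✓.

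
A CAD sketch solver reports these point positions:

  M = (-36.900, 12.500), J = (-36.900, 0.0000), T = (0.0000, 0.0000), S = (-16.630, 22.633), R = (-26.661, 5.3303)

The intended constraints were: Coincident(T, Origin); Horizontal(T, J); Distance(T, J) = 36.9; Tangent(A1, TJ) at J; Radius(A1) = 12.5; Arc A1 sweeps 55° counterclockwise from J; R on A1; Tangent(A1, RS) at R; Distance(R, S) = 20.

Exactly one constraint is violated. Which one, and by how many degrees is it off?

Tangent(A1, RS) at R — off by 4.90°.

T = (0.00, 0.00) ✓; T.y = 0.00, J.y = 0.00 ✓; |TJ| = 36.90 ✓; ∠(MJ, JT) = 90.00° ✓; |MJ| = 12.50 ✓; bearing(M→R) − bearing(M→J) = 55.00° ✓; |MR| = 12.50 ✓; ∠(MR, RS) = 85.10° ✗; |RS| = 20.00 ✓.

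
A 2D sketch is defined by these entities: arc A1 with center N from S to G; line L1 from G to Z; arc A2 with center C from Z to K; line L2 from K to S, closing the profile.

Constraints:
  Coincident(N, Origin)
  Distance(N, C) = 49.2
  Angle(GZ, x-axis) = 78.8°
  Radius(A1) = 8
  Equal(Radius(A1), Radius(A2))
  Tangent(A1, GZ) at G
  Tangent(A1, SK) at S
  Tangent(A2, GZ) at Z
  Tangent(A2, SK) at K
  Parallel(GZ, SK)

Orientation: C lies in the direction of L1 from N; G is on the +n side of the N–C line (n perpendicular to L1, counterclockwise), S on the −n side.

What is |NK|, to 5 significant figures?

49.846

The slot axis is L1's direction at 78.8°, so u = (cos 78.8°, sin 78.8°) = (0.19423, 0.98096) and n = (−sin 78.8°, cos 78.8°) = (-0.98096, 0.19423). N is at the origin and C lies 49.2 along u from N, so C = 49.2·u = (9.5563, 48.263). Tangency of A1 to both parallel lines with radius 8.0 puts G and S at N ± 8.0·n: G = (-7.8476, 1.5539), S = (7.8476, -1.5539). Equal radii place Z and K the same way about C: Z = C + 8.0·n = (1.7087, 49.817), K = C − 8.0·n = (17.404, 46.709). Then |NK| = |K − N| = 49.846.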